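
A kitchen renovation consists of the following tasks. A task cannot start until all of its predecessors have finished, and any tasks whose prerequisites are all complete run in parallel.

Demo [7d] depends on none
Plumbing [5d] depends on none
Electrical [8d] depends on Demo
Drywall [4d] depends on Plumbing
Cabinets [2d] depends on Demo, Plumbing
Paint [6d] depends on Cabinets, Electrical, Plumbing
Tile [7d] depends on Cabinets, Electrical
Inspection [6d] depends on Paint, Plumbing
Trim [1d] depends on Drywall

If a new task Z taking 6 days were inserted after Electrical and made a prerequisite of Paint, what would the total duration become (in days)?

Originally the kitchen renovation takes 27 days.
With Z inserted, Paint now waits for max(Cabinets, Electrical, Plumbing, Z).
New critical path: Demo→Electrical→Z→Paint→Inspection = 7+8+6+6+6 = 33 ⇒ 33 days.

33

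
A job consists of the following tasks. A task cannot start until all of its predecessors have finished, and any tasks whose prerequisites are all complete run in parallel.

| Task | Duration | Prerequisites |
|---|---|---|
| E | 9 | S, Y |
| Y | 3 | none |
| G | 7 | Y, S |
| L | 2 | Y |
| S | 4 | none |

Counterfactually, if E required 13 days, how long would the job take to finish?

Baseline: S→E = 4+9 = 13 → 13 days.
E lies on that path, so at 13 days the path becomes 17 days.
The critical path is still S→E; finish is now 17 days.

17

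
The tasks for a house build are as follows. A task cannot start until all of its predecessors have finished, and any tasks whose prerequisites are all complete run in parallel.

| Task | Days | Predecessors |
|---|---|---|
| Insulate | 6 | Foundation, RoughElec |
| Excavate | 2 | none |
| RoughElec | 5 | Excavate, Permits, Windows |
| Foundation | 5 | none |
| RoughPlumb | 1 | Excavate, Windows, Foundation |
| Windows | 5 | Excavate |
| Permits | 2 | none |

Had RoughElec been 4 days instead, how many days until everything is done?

The binding path is Excavate→Windows→RoughElec→Insulate = 2+5+5+6 = 18; finish at 18 days.
Since RoughElec is critical, the -1 change carries straight to that chain (now 17 days).
The critical path is still Excavate→Windows→RoughElec→Insulate; finish is now 17 days.

17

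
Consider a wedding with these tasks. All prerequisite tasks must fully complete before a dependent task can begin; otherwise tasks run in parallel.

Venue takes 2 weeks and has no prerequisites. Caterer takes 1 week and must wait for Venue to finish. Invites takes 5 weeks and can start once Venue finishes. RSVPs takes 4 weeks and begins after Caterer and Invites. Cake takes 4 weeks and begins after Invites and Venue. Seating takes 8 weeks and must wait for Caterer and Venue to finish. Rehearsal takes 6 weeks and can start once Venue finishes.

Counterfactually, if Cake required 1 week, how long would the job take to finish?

As given, the longest chain is Venue→Invites→Cake = 2+5+4 = 11, so the finish is 11 weeks.
Cake is on the critical path; changing it to 1 makes that path 8 weeks.
The binding chain switches to Venue→Caterer→Seating = 2+1+8 = 11; finish 11 weeks.

11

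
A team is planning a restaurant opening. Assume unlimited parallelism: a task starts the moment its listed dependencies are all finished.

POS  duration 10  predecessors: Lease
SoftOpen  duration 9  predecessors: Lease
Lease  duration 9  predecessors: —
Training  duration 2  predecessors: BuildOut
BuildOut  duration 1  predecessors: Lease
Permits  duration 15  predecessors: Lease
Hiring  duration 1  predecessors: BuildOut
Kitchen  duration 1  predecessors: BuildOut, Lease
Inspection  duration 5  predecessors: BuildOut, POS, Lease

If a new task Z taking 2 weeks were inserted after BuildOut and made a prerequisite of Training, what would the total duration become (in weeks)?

Originally the plan takes 24 weeks.
With Z inserted, Training now waits for max(BuildOut, Z).
New critical path: Lease→Permits = 9+15 = 24 ⇒ 24 weeks.

24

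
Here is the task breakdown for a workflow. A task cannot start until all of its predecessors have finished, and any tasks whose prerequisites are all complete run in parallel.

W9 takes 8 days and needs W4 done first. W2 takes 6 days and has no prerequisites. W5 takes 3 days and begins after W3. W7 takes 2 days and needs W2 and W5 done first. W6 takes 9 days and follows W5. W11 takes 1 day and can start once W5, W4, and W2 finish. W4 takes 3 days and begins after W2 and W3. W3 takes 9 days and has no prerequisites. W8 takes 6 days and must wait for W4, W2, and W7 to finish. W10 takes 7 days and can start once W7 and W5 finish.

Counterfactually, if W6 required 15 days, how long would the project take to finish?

The binding path is W3→W5→W6 = 9+3+9 = 21; finish at 21 days.
Since W6 is critical, the +6 change carries straight to that chain (now 27 days).
The critical path is still W3→W5→W6; finish is now 27 days.

27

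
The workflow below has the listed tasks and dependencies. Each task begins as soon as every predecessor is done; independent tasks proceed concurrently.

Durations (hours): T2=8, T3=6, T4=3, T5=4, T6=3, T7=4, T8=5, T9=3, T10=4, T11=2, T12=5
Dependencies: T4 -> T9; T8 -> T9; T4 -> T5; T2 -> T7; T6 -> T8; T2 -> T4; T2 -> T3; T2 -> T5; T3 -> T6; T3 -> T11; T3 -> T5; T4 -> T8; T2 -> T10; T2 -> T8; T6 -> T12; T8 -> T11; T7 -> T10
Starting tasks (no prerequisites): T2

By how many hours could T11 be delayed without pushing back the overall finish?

The longest chain is T2→T3→T6→T8→T9 = 8+6+3+5+3 = 25; overall finish 25 hours.
T11 finishes as early as 24 and must finish by 25.
Slack of T11 = 23 − 22 = 1 hour.

1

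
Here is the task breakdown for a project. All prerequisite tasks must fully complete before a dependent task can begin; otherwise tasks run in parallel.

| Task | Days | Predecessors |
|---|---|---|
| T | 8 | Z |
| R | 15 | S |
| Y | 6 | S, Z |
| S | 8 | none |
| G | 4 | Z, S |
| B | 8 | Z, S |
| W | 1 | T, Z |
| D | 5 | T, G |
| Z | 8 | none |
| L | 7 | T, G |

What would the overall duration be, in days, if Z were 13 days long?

28

Actual critical path: Z→T→L = 8+8+7 = 23 ⇒ 23 days.
Since Z is critical, the +5 change carries straight to that chain (now 28 days).
No other chain overtakes it, so the finish is 28 days.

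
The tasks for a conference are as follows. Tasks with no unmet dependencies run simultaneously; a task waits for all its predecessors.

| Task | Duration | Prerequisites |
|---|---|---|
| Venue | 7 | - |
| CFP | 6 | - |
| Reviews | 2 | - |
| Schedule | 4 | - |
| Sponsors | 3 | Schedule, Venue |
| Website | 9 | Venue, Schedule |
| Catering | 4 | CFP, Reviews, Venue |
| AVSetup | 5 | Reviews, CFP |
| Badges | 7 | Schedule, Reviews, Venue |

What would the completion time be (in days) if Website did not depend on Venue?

14

With the dependency in place, Venue→Website = 7+9 = 16 sets the finish at 16 days.
Without Venue→Website, Website's earliest start moves from 7 to 4.
After: Venue→Badges = 7+7 = 14 → 14 days.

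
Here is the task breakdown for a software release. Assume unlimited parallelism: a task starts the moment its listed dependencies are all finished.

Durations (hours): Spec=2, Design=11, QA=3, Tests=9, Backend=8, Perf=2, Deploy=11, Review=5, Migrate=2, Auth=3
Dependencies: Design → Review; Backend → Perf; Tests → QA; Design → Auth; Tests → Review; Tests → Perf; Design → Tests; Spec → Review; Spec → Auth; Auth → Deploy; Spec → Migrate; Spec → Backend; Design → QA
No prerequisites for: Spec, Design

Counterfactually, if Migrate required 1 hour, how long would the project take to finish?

25

As given, the longest chain is Design→Auth→Deploy = 11+3+11 = 25, so the finish is 25 hours.
The longest path through Migrate is only 4 hours, so Migrate has float 21.
The critical path is still Design→Auth→Deploy; finish is now 25 hours.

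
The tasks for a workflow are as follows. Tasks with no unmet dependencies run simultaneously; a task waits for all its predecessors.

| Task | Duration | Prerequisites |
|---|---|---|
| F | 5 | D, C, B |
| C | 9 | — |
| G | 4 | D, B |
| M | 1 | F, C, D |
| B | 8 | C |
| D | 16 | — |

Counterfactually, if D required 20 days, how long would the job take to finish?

26

As given, the longest chain is C→B→F→M = 9+8+5+1 = 23, so the finish is 23 days.
D has 1 day of float (longest path through it is 22).
The binding chain switches to D→F→M = 20+5+1 = 26; finish 26 days.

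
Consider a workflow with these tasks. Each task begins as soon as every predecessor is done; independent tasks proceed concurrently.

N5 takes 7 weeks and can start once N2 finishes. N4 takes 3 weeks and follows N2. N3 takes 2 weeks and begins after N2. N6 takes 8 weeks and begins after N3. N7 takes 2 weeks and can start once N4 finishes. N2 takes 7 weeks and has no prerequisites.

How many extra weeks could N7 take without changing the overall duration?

The longest chain is N2→N3→N6 = 7+2+8 = 17; overall finish 17 weeks.
N7 finishes as early as 12 and must finish by 17.
Slack of N7 = 15 − 10 = 5 weeks.

5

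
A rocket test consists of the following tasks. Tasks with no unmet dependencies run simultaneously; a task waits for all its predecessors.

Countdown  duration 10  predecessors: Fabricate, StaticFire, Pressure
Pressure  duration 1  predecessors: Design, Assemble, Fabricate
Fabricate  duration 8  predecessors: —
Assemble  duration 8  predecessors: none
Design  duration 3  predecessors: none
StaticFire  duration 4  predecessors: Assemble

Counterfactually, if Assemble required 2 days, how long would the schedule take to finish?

19

Actual critical path: Assemble→StaticFire→Countdown = 8+4+10 = 22 ⇒ 22 days.
Since Assemble is critical, the -6 change carries straight to that chain (now 16 days).
New critical path: Fabricate→Pressure→Countdown = 8+1+10 = 19 ⇒ 19 days.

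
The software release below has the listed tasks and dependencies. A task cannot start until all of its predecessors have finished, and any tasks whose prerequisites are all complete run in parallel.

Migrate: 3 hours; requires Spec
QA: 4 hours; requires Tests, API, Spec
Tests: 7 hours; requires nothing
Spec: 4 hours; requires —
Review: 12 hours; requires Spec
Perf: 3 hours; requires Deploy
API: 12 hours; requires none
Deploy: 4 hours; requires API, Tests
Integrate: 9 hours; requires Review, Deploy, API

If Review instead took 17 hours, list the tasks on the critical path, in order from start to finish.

The binding path is Spec→Review→Integrate = 4+12+9 = 25; finish at 25 hours.
Since Review is critical, the +5 change carries straight to that chain (now 30 hours).
The critical path is still Spec→Review→Integrate; finish is now 30 hours.

Spec, Review, Integrate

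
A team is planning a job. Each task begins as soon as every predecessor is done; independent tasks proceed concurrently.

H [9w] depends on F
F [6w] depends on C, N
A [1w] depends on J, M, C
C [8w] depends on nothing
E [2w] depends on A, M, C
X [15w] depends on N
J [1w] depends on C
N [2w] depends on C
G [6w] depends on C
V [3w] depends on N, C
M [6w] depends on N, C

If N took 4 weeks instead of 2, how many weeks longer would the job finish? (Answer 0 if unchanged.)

Critical path before the change: C→N→F→H = 8+2+6+9 = 25 giving 25 weeks.
N is on the critical path; changing it to 4 makes that path 27 weeks.
The critical path is still C→N→F→H; finish is now 27 weeks.
Change in finish: 27 − 25 = +2 weeks.

2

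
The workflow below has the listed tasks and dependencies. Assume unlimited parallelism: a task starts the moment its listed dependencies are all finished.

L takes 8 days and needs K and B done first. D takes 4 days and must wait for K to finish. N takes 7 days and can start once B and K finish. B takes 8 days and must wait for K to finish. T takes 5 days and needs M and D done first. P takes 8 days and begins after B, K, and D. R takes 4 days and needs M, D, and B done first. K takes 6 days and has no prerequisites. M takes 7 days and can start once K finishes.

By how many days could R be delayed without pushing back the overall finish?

Critical path: K→B→P = 6+8+8 = 22, so the finish is 22 days.
Longest path through R: 18 days (earliest finish 18, latest finish 22).
Float = 22 − 18 = 4.

4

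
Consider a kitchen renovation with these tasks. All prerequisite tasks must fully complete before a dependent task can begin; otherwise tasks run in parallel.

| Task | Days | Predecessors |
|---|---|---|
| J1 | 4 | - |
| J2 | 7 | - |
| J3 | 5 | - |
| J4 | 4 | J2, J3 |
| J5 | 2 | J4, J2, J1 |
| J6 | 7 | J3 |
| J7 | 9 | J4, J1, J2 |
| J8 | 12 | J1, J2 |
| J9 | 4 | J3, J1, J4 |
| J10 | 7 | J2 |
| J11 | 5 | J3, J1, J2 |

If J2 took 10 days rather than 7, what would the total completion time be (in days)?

23

The binding path is J2→J4→J7 = 7+4+9 = 20; finish at 20 days.
Since J2 is critical, the +3 change carries straight to that chain (now 23 days).
That remains the longest chain; total 23 days.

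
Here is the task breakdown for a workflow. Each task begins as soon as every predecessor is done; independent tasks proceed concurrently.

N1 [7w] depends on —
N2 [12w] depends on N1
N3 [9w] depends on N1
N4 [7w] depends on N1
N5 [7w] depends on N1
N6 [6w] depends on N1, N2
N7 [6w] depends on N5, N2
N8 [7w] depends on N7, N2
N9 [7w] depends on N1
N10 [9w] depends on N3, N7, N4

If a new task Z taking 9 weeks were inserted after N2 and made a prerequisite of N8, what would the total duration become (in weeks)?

Originally the project takes 34 weeks.
With Z inserted, N8 now waits for max(N7, N2, Z).
New critical path: N1→N2→Z→N8 = 7+12+9+7 = 35 ⇒ 35 weeks.

35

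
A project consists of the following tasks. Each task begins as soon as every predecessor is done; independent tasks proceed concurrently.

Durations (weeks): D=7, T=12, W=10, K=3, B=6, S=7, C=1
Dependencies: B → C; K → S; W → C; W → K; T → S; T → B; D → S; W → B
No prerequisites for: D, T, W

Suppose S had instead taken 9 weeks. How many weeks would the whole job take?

22

As given, the longest chain is W→K→S = 10+3+7 = 20, so the finish is 20 weeks.
S lies on that path, so at 9 weeks the path becomes 22 weeks.
No other chain overtakes it, so the finish is 22 weeks.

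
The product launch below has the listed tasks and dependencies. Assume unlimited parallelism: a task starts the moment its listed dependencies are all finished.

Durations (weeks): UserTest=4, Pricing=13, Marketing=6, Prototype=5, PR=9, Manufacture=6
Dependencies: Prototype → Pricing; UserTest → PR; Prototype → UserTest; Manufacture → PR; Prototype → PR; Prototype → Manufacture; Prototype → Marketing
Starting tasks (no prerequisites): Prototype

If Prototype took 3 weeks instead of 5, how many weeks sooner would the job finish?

Actual critical path: Prototype→Manufacture→PR = 5+6+9 = 20 ⇒ 20 weeks.
Prototype is on the critical path; changing it to 3 makes that path 18 weeks.
The critical path is still Prototype→Manufacture→PR; finish is now 18 weeks.
Change in finish: 18 − 20 = -2 weeks.

2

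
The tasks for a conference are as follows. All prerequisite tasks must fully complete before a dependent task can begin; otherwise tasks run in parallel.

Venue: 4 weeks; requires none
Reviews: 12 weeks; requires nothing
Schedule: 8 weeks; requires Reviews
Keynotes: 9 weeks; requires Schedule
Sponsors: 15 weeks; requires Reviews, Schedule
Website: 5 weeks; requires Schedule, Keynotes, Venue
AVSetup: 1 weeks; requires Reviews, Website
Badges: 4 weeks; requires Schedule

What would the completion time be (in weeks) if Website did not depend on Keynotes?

35

Original critical path: Reviews→Schedule→Keynotes→Website→AVSetup = 12+8+9+5+1 = 35 ⇒ 35 weeks.
Without Keynotes→Website, Website's earliest start moves from 29 to 20.
The longest chain is now Reviews→Schedule→Sponsors = 12+8+15 = 35, so the plan takes 35 weeks.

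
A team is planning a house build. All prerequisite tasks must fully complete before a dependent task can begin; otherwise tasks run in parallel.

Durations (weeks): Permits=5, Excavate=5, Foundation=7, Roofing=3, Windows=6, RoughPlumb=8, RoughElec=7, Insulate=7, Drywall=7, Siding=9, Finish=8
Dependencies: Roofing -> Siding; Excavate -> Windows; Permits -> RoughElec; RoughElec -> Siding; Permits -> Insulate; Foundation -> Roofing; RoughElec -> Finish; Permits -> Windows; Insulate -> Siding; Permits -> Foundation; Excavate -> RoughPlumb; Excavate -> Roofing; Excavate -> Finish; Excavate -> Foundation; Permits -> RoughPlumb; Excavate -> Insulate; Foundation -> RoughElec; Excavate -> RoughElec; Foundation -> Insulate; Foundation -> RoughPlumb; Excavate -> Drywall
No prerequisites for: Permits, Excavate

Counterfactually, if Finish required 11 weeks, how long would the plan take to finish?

30

Baseline: Permits→Foundation→RoughElec→Siding = 5+7+7+9 = 28 → 28 weeks.
Finish is off the critical path — its longest chain is 27 weeks, giving 1 of slack.
New critical path: Permits→Foundation→RoughElec→Finish = 5+7+7+11 = 30 ⇒ 30 weeks.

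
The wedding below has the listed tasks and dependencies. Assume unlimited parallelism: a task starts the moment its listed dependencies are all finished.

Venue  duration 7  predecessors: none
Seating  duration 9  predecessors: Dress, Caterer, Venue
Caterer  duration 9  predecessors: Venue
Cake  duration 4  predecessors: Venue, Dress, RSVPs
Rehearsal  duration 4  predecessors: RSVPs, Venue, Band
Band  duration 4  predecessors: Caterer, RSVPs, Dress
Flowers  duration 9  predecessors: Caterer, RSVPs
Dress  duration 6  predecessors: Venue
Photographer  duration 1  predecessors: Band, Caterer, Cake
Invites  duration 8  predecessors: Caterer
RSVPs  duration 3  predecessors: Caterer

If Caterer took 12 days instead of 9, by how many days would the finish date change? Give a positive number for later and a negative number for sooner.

Actual critical path: Venue→Caterer→RSVPs→Flowers = 7+9+3+9 = 28 ⇒ 28 days.
Caterer lies on that path, so at 12 days the path becomes 31 days.
The critical path is still Venue→Caterer→RSVPs→Flowers; finish is now 31 days.
Change in finish: 31 − 28 = +3 days.

3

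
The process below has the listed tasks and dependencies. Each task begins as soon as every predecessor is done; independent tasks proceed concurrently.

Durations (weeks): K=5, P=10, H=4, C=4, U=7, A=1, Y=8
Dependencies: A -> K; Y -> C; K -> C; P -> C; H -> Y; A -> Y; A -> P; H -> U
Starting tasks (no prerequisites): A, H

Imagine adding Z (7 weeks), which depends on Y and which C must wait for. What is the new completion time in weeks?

Originally the plan takes 16 weeks.
With Z inserted, C now waits for max(P, Y, K, Z).
New critical path: H→Y→Z→C = 4+8+7+4 = 23 ⇒ 23 weeks.

23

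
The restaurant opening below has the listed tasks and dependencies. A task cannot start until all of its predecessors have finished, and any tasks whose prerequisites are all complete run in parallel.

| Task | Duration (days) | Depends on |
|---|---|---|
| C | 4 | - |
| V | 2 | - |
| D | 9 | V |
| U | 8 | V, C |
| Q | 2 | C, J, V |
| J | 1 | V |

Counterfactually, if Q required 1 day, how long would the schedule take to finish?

The binding path is C→U = 4+8 = 12; finish at 12 days.
The longest path through Q is only 6 days, so Q has float 6.
The critical path is still C→U; finish is now 12 days.

12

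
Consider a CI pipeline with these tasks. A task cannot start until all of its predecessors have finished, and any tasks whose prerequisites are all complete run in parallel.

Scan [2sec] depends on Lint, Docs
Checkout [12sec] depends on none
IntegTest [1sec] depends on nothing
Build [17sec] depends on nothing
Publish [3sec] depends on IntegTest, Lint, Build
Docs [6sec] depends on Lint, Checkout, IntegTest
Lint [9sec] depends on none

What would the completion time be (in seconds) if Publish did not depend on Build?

Original critical path: Checkout→Docs→Scan = 12+6+2 = 20 ⇒ 20 seconds.
Without Build→Publish, Publish's earliest start moves from 17 to 9.
New critical path: Checkout→Docs→Scan = 12+6+2 = 20 ⇒ 20 seconds.

20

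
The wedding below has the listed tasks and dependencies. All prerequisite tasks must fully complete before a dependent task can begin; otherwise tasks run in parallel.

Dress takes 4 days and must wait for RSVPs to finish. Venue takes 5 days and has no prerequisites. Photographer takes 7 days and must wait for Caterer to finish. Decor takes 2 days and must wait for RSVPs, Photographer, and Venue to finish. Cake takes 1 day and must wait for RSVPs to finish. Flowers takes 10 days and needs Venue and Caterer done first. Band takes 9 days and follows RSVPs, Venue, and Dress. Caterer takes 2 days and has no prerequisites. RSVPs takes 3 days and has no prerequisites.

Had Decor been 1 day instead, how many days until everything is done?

16

Actual critical path: RSVPs→Dress→Band = 3+4+9 = 16 ⇒ 16 days.
Decor has 5 days of float (longest path through it is 11).
That remains the longest chain; total 16 days.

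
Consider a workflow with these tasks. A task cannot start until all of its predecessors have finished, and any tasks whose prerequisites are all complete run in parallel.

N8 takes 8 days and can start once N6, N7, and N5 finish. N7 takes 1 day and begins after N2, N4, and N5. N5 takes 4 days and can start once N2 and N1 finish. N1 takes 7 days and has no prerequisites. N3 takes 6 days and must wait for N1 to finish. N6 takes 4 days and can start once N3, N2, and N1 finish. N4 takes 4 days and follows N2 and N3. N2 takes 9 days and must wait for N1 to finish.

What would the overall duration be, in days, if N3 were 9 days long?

The binding path is N1→N2→N4→N7→N8 = 7+9+4+1+8 = 29; finish at 29 days.
The longest path through N3 is only 26 days, so N3 has float 3.
The critical path is still N1→N2→N4→N7→N8; finish is now 29 days.

29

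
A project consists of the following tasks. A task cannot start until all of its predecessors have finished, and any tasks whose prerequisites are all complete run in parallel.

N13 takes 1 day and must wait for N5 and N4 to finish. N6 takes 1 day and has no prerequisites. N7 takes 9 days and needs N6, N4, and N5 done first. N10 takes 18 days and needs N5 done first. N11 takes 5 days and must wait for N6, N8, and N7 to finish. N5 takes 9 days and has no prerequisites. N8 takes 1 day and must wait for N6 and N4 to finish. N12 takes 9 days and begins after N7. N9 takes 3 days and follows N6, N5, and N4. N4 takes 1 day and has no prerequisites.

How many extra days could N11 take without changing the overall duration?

The longest chain is N5→N7→N12 = 9+9+9 = 27; overall finish 27 days.
The longest chain containing N11 totals 23 days.
So N11 can slip 27 − 23 = 4 days.

4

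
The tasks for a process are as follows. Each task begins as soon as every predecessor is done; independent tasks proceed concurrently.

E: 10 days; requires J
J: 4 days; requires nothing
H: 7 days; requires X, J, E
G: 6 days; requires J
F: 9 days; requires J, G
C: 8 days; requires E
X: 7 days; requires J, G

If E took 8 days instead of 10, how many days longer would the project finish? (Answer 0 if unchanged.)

As given, the longest chain is J→G→X→H = 4+6+7+7 = 24, so the finish is 24 days.
The longest path through E is only 22 days, so E has float 2.
The critical path is still J→G→X→H; finish is now 24 days.
Change in finish: 24 − 24 = +0 days.

0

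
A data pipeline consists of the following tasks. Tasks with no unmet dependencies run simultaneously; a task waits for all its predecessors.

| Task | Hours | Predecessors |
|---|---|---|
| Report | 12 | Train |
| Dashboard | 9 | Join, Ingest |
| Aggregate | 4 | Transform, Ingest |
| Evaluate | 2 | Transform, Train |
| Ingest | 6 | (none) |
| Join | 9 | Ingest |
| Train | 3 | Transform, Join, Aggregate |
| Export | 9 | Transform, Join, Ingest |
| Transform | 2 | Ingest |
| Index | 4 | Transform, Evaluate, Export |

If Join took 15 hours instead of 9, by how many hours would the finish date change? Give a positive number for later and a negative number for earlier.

6

The binding path is Ingest→Join→Train→Report = 6+9+3+12 = 30; finish at 30 hours.
Since Join is critical, the +6 change carries straight to that chain (now 36 hours).
That remains the longest chain; total 36 hours.
Change in finish: 36 − 30 = +6 hours.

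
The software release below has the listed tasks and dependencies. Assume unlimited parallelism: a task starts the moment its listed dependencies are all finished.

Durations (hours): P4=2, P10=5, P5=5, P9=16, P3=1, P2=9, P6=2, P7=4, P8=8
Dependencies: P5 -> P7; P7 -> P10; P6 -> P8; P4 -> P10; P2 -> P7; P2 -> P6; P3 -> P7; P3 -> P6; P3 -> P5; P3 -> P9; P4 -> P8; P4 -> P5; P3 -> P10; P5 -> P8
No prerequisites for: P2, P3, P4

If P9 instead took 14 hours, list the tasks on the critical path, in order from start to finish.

As given, the longest chain is P2→P6→P8 = 9+2+8 = 19, so the finish is 19 hours.
P9 is off the critical path — its longest chain is 17 hours, giving 2 of slack.
The critical path is still P2→P6→P8; finish is now 19 hours.

P2, P6, P8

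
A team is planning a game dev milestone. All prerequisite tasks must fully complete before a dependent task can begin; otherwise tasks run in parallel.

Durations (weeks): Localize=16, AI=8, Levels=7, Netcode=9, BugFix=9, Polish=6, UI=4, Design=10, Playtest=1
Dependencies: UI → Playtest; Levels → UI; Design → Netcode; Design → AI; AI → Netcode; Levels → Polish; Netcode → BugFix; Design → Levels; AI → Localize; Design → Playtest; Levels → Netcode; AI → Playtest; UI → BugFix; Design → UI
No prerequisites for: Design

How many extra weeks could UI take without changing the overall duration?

6

Critical path: Design→AI→Netcode→BugFix = 10+8+9+9 = 36, so the finish is 36 weeks.
Longest path through UI: 30 weeks (earliest finish 21, latest finish 27).
Float = 36 − 30 = 6.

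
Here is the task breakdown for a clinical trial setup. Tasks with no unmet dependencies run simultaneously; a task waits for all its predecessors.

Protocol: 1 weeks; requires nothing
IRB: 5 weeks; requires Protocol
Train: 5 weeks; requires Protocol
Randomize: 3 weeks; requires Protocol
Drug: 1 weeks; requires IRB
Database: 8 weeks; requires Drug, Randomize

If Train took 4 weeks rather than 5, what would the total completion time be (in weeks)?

15

The binding path is Protocol→IRB→Drug→Database = 1+5+1+8 = 15; finish at 15 weeks.
Train is off the critical path — its longest chain is 6 weeks, giving 9 of slack.
No other chain overtakes it, so the finish is 15 weeks.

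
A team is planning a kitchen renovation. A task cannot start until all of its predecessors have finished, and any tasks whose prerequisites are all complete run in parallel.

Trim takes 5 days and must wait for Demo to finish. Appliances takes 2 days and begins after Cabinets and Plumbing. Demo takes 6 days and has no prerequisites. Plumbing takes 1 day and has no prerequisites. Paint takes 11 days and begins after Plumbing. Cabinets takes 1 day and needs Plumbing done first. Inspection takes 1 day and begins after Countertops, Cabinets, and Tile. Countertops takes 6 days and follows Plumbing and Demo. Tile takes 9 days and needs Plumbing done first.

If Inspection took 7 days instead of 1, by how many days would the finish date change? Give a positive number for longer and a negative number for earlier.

6

Critical path before the change: Demo→Countertops→Inspection = 6+6+1 = 13 giving 13 days.
Inspection lies on that path, so at 7 days the path becomes 19 days.
That remains the longest chain; total 19 days.
Change in finish: 19 − 13 = +6 days.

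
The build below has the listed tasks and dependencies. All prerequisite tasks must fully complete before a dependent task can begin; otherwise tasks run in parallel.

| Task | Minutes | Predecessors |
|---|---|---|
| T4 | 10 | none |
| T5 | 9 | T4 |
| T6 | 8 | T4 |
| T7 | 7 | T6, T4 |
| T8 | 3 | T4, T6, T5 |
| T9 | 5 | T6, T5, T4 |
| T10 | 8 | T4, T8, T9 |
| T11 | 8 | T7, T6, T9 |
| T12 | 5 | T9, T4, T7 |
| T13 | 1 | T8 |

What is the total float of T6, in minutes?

0

Critical path: T4→T6→T7→T11 = 10+8+7+8 = 33, so the finish is 33 minutes.
Longest path through T6: 33 minutes (earliest finish 18, latest finish 18).
Float = 33 − 33 = 0.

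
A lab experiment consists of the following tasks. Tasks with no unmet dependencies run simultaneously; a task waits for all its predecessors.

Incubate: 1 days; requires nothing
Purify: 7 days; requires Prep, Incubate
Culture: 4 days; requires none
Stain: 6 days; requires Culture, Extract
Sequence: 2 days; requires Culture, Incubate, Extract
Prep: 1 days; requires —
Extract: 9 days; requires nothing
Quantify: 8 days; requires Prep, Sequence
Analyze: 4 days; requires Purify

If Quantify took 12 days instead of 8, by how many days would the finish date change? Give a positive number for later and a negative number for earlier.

Actual critical path: Extract→Sequence→Quantify = 9+2+8 = 19 ⇒ 19 days.
Quantify lies on that path, so at 12 days the path becomes 23 days.
That remains the longest chain; total 23 days.
Change in finish: 23 − 19 = +4 days.

4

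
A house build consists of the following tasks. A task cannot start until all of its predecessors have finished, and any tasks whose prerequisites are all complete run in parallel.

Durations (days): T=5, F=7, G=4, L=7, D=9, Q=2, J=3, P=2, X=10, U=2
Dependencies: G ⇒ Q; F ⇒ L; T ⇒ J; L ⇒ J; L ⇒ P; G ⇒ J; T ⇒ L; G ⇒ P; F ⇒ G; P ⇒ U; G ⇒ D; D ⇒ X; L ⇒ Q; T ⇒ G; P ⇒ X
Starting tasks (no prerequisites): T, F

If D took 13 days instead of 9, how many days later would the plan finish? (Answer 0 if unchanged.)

4

Actual critical path: F→G→D→X = 7+4+9+10 = 30 ⇒ 30 days.
D lies on that path, so at 13 days the path becomes 34 days.
The critical path is still F→G→D→X; finish is now 34 days.
Change in finish: 34 − 30 = +4 days.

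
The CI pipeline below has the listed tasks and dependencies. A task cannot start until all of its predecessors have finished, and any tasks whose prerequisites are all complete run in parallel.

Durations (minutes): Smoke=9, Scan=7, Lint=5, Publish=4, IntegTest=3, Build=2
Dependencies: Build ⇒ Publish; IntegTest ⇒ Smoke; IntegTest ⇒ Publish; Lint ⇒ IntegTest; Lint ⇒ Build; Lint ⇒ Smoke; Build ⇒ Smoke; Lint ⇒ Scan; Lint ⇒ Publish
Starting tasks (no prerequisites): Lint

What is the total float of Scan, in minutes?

The longest chain is Lint→IntegTest→Smoke = 5+3+9 = 17; overall finish 17 minutes.
Scan finishes as early as 12 and must finish by 17.
Slack of Scan = 10 − 5 = 5 minutes.

5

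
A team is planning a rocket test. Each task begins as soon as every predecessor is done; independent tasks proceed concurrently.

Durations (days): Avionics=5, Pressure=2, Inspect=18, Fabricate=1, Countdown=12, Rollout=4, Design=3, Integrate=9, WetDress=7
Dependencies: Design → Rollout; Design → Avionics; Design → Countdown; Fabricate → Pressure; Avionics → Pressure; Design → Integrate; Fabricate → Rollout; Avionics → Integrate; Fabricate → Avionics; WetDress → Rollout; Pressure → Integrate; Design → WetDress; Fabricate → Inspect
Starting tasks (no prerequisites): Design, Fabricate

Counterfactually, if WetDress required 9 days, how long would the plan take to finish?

Critical path before the change: Design→Avionics→Pressure→Integrate = 3+5+2+9 = 19 giving 19 days.
The longest path through WetDress is only 14 days, so WetDress has float 5.
That remains the longest chain; total 19 days.

19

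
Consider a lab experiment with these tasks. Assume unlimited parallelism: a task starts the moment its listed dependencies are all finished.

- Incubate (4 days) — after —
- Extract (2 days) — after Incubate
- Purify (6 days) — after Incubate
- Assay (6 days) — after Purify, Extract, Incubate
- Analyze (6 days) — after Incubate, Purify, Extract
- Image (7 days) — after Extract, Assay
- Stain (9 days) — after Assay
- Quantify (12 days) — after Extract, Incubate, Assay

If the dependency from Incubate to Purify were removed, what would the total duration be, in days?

Original critical path: Incubate→Purify→Assay→Quantify = 4+6+6+12 = 28 ⇒ 28 days.
Without Incubate→Purify, Purify's earliest start moves from 4 to 0.
New critical path: Incubate→Extract→Assay→Quantify = 4+2+6+12 = 24 ⇒ 24 days.

24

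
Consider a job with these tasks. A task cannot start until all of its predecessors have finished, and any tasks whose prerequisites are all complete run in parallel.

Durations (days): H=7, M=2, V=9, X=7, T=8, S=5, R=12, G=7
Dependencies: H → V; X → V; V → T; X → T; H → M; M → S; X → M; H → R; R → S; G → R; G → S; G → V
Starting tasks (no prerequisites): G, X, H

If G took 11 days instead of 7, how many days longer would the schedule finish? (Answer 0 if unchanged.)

4

As given, the longest chain is G→R→S = 7+12+5 = 24, so the finish is 24 days.
G lies on that path, so at 11 days the path becomes 28 days.
That remains the longest chain; total 28 days.
Change in finish: 28 − 24 = +4 days.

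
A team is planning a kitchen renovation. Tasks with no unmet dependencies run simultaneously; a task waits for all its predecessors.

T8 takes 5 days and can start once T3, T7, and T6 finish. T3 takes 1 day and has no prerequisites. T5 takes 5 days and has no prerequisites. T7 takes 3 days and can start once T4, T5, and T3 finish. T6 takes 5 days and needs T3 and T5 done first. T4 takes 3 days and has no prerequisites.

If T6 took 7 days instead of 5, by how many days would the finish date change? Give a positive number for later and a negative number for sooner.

2

Baseline: T5→T6→T8 = 5+5+5 = 15 → 15 days.
T6 lies on that path, so at 7 days the path becomes 17 days.
The critical path is still T5→T6→T8; finish is now 17 days.
Change in finish: 17 − 15 = +2 days.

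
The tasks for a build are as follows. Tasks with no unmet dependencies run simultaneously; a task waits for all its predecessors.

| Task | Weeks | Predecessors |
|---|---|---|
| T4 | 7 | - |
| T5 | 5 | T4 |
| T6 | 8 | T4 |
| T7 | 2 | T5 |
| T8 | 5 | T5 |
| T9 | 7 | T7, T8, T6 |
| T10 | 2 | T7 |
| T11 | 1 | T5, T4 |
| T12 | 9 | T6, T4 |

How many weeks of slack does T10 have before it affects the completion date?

8

T4→T5→T8→T9 = 7+5+5+7 = 24 sets the makespan at 24 weeks.
The longest chain containing T10 totals 16 weeks.
Slack of T10 = 22 − 14 = 8 weeks.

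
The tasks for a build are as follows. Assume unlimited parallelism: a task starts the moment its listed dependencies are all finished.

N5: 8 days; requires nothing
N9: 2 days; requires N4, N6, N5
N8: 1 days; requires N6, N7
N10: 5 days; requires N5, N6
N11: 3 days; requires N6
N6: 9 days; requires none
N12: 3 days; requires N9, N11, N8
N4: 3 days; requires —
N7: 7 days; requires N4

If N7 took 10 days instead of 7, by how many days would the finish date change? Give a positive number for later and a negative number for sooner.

2

Critical path before the change: N6→N11→N12 = 9+3+3 = 15 giving 15 days.
The longest path through N7 is only 14 days, so N7 has float 1.
New critical path: N4→N7→N8→N12 = 3+10+1+3 = 17 ⇒ 17 days.
Change in finish: 17 − 15 = +2 days.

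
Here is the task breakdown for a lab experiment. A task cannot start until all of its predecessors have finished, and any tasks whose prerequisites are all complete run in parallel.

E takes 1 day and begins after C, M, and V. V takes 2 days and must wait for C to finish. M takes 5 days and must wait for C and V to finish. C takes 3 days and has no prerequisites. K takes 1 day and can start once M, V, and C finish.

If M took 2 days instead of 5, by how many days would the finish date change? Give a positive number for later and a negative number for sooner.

-3

Actual critical path: C→V→M→K = 3+2+5+1 = 11 ⇒ 11 days.
M is on the critical path; changing it to 2 makes that path 8 days.
No other chain overtakes it, so the finish is 8 days.
Change in finish: 8 − 11 = -3 days.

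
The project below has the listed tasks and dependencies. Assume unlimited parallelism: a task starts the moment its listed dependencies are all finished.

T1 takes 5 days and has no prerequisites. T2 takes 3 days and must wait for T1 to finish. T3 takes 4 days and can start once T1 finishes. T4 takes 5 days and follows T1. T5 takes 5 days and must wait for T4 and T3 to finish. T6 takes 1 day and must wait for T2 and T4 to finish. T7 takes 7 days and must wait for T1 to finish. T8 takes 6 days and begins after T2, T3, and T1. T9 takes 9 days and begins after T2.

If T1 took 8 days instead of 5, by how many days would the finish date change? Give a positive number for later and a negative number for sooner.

3

As given, the longest chain is T1→T2→T9 = 5+3+9 = 17, so the finish is 17 days.
Since T1 is critical, the +3 change carries straight to that chain (now 20 days).
That remains the longest chain; total 20 days.
Change in finish: 20 − 17 = +3 days.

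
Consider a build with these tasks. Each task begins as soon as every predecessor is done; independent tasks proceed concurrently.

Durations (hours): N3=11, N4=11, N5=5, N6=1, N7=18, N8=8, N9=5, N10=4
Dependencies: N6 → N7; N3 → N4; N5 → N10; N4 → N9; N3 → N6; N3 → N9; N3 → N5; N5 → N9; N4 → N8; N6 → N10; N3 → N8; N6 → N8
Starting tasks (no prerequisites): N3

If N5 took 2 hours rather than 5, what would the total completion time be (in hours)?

30

Baseline: N3→N4→N8 = 11+11+8 = 30 → 30 hours.
N5 has 9 hours of float (longest path through it is 21).
No other chain overtakes it, so the finish is 30 hours.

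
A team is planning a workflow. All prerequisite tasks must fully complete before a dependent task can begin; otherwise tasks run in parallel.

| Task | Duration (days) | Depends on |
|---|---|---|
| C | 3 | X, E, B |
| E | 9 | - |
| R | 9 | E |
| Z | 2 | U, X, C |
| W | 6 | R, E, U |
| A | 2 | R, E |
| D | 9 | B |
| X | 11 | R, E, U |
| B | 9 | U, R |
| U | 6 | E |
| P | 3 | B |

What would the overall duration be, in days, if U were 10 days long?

37

Actual critical path: E→R→B→D = 9+9+9+9 = 36 ⇒ 36 days.
The longest path through U is only 33 days, so U has float 3.
New critical path: E→U→B→D = 9+10+9+9 = 37 ⇒ 37 days.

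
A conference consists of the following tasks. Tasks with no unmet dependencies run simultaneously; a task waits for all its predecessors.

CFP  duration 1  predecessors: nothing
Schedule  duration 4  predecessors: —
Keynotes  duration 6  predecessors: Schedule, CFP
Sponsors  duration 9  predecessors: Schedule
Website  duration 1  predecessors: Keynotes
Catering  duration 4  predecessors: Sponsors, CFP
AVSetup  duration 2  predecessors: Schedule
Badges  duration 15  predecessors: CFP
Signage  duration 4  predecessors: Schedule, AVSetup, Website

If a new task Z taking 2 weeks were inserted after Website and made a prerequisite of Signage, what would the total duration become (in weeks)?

Originally the schedule takes 17 weeks.
With Z inserted, Signage now waits for max(Schedule, AVSetup, Website, Z).
New critical path: Schedule→Keynotes→Website→Z→Signage = 4+6+1+2+4 = 17 ⇒ 17 weeks.

17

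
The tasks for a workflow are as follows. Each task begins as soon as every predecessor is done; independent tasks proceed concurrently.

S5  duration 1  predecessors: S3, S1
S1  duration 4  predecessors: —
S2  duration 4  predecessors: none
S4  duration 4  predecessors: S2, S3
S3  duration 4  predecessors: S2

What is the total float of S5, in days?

The longest chain is S2→S3→S4 = 4+4+4 = 12; overall finish 12 days.
The longest chain containing S5 totals 9 days.
So S5 can slip 12 − 9 = 3 days.

3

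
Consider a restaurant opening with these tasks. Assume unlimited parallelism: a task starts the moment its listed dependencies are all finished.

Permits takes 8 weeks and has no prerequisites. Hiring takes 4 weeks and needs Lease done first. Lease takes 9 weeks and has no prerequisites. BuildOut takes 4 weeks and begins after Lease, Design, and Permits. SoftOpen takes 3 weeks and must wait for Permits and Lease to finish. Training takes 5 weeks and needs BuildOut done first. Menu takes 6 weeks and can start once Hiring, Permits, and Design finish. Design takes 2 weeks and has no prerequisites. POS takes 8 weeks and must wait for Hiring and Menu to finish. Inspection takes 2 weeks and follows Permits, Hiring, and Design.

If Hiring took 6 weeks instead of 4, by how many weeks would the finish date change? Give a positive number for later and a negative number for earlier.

Critical path before the change: Lease→Hiring→Menu→POS = 9+4+6+8 = 27 giving 27 weeks.
Hiring is on the critical path; changing it to 6 makes that path 29 weeks.
That remains the longest chain; total 29 weeks.
Change in finish: 29 − 27 = +2 weeks.

2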